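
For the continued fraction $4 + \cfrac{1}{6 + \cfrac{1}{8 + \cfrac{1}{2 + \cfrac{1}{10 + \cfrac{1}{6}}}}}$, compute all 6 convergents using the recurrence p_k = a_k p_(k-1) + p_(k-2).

Using the convergent recurrence p_i = a_i*p_{i-1} + p_{i-2}, q_i = a_i*q_{i-1} + q_{i-2} with p_{-2}=0, p_{-1}=1, q_{-2}=1, q_{-1}=0:
  i=0: a_0=4, p_0 = 4*1 + 0 = 4, q_0 = 4*0 + 1 = 1.
  i=1: a_1=6, p_1 = 6*4 + 1 = 25, q_1 = 6*1 + 0 = 6.
  i=2: a_2=8, p_2 = 8*25 + 4 = 204, q_2 = 8*6 + 1 = 49.
  i=3: a_3=2, p_3 = 2*204 + 25 = 433, q_3 = 2*49 + 6 = 104.
  i=4: a_4=10, p_4 = 10*433 + 204 = 4534, q_4 = 10*104 + 49 = 1089.
  i=5: a_5=6, p_5 = 6*4534 + 433 = 27637, q_5 = 6*1089 + 104 = 6638.

4/1, 25/6, 204/49, 433/104, 4534/1089, 27637/6638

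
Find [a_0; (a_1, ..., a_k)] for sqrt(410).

[20; (4, 40)]

Write x_i = (sqrt(410) + m_i)/d_i with (m_0, d_0) = (0, 1). a_0 = floor(sqrt(410)) = 20, since 20^2 = 400 <= 410 < 441 = 21^2.
Iterate m_{i+1} = d_i*a_i - m_i, d_{i+1} = (410 - m_{i+1}^2)/d_i, a_{i+1} = floor((a_0 + m_{i+1})/d_{i+1}):
  m_1 = 1*20 - 0 = 20, d_1 = (410 - 20^2)/1 = 10/1 = 10, a_1 = floor((20 + 20)/10) = 4.
  m_2 = 10*4 - 20 = 20, d_2 = (410 - 20^2)/10 = 10/10 = 1, a_2 = floor((20 + 20)/1) = 40.
  m_3 = 1*40 - 20 = 20, d_3 = (410 - 20^2)/1 = 10/1 = 10: (m_3, d_3) = (m_1, d_1) = (20, 10), so from here the quotients repeat a_1, a_2; the period length is 2.
Hence the expansion of sqrt(410) is a_0 = 20 followed by the repeating block 4, 40 (period 2).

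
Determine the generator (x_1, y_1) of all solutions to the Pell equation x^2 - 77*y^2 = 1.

(x, y) = (351, 40)

First expand sqrt(77) as a continued fraction. With x_i = (sqrt(77) + m_i)/d_i and (m_0, d_0) = (0, 1): a_0 = floor(sqrt(77)) = 8, since 8^2 = 64 <= 77 < 81 = 9^2.
Iterate m_{i+1} = d_i*a_i - m_i, d_{i+1} = (77 - m_{i+1}^2)/d_i, a_{i+1} = floor((a_0 + m_{i+1})/d_{i+1}):
  m_1 = 1*8 - 0 = 8, d_1 = (77 - 8^2)/1 = 13/1 = 13, a_1 = floor((8 + 8)/13) = 1.
  m_2 = 13*1 - 8 = 5, d_2 = (77 - 5^2)/13 = 52/13 = 4, a_2 = floor((8 + 5)/4) = 3.
  m_3 = 4*3 - 5 = 7, d_3 = (77 - 7^2)/4 = 28/4 = 7, a_3 = floor((8 + 7)/7) = 2.
  m_4 = 7*2 - 7 = 7, d_4 = (77 - 7^2)/7 = 28/7 = 4, a_4 = floor((8 + 7)/4) = 3.
  m_5 = 4*3 - 7 = 5, d_5 = (77 - 5^2)/4 = 52/4 = 13, a_5 = floor((8 + 5)/13) = 1.
  m_6 = 13*1 - 5 = 8, d_6 = (77 - 8^2)/13 = 13/13 = 1, a_6 = floor((8 + 8)/1) = 16.
  m_7 = 1*16 - 8 = 8, d_7 = (77 - 8^2)/1 = 13/1 = 13: (m_7, d_7) = (m_1, d_1) = (8, 13), so from here the quotients repeat a_1, ..., a_6; the period length is 6.
So sqrt(77) = [8; (1, 3, 2, 3, 1, 16)] with period length k = 6.
k is even, so the fundamental solution of x^2 - 77y^2 = 1 is (p_{k-1}, q_{k-1}) = (p_5, q_5); compute convergents through index 5.
Convergents (p_i = a_i*p_{i-1} + p_{i-2}, q_i = a_i*q_{i-1} + q_{i-2} with p_{-2}=0, p_{-1}=1, q_{-2}=1, q_{-1}=0):
  i=0: a_0=8, p_0 = 8*1 + 0 = 8, q_0 = 8*0 + 1 = 1.
  i=1: a_1=1, p_1 = 1*8 + 1 = 9, q_1 = 1*1 + 0 = 1.
  i=2: a_2=3, p_2 = 3*9 + 8 = 35, q_2 = 3*1 + 1 = 4.
  i=3: a_3=2, p_3 = 2*35 + 9 = 79, q_3 = 2*4 + 1 = 9.
  i=4: a_4=3, p_4 = 3*79 + 35 = 272, q_4 = 3*9 + 4 = 31.
  i=5: a_5=1, p_5 = 1*272 + 79 = 351, q_5 = 1*31 + 9 = 40.
Check: 351^2 - 77*40^2 = 123201 - 123200 = 1, so (x, y) = (351, 40) solves the equation, and by the theorem it is the least positive solution.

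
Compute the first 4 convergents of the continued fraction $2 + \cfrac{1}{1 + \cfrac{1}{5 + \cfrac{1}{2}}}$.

Using the convergent recurrence p_i = a_i*p_{i-1} + p_{i-2}, q_i = a_i*q_{i-1} + q_{i-2} with p_{-2}=0, p_{-1}=1, q_{-2}=1, q_{-1}=0:
  i=0: a_0=2, p_0 = 2*1 + 0 = 2, q_0 = 2*0 + 1 = 1.
  i=1: a_1=1, p_1 = 1*2 + 1 = 3, q_1 = 1*1 + 0 = 1.
  i=2: a_2=5, p_2 = 5*3 + 2 = 17, q_2 = 5*1 + 1 = 6.
  i=3: a_3=2, p_3 = 2*17 + 3 = 37, q_3 = 2*6 + 1 = 13.

2/1, 3/1, 17/6, 37/13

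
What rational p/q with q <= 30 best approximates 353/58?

Expand x = 353/58 as a continued fraction with the Euclidean algorithm:
  353 = 6*58 + 5, so a_0 = 6.
  58 = 11*5 + 3, so a_1 = 11.
  5 = 1*3 + 2, so a_2 = 1.
  3 = 1*2 + 1, so a_3 = 1.
  2 = 2*1 + 0, so a_4 = 2.
so x = [6; 11, 1, 1, 2].
Convergents (p_i = a_i*p_{i-1} + p_{i-2}, q_i = a_i*q_{i-1} + q_{i-2} with p_{-2}=0, p_{-1}=1, q_{-2}=1, q_{-1}=0), until the denominator exceeds 30:
  i=0: a_0=6, p_0 = 6*1 + 0 = 6, q_0 = 6*0 + 1 = 1.
  i=1: a_1=11, p_1 = 11*6 + 1 = 67, q_1 = 11*1 + 0 = 11.
  i=2: a_2=1, p_2 = 1*67 + 6 = 73, q_2 = 1*11 + 1 = 12.
  i=3: a_3=1, p_3 = 1*73 + 67 = 140, q_3 = 1*12 + 11 = 23.
  i=4: a_4=2, p_4 = 2*140 + 73 = 353, q_4 = 2*23 + 12 = 58.
q_4 = 58 > 30, so the last convergent with denominator <= 30 is p_3/q_3 = 140/23.
The closest fraction with denominator <= 30 is either p_3/q_3 or the intermediate fraction (k*p_3 + p_2)/(k*q_3 + q_2) with the largest k >= 1 whose denominator stays <= 30; these approach x as k grows, and every other convergent or intermediate fraction in range is farther away.
Largest k: floor((30 - q_2)/q_3) = floor((30 - 12)/23) = 0.
Since k = 0, no intermediate fraction beyond p_3/q_3 has denominator <= 30, so the convergent 140/23 is the closest (its error is |353*23 - 140*58|/(58*23) = 1/1334).

140/23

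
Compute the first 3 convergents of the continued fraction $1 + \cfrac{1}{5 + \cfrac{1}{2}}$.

Using the convergent recurrence p_i = a_i*p_{i-1} + p_{i-2}, q_i = a_i*q_{i-1} + q_{i-2} with p_{-2}=0, p_{-1}=1, q_{-2}=1, q_{-1}=0:
  i=0: a_0=1, p_0 = 1*1 + 0 = 1, q_0 = 1*0 + 1 = 1.
  i=1: a_1=5, p_1 = 5*1 + 1 = 6, q_1 = 5*1 + 0 = 5.
  i=2: a_2=2, p_2 = 2*6 + 1 = 13, q_2 = 2*5 + 1 = 11.

1/1, 6/5, 13/11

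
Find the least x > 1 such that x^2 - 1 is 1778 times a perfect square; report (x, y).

(x, y) = (253, 6)

First expand sqrt(1778) as a continued fraction. With x_i = (sqrt(1778) + m_i)/d_i and (m_0, d_0) = (0, 1): a_0 = floor(sqrt(1778)) = 42, since 42^2 = 1764 <= 1778 < 1849 = 43^2.
Iterate m_{i+1} = d_i*a_i - m_i, d_{i+1} = (1778 - m_{i+1}^2)/d_i, a_{i+1} = floor((a_0 + m_{i+1})/d_{i+1}):
  m_1 = 1*42 - 0 = 42, d_1 = (1778 - 42^2)/1 = 14/1 = 14, a_1 = floor((42 + 42)/14) = 6.
  m_2 = 14*6 - 42 = 42, d_2 = (1778 - 42^2)/14 = 14/14 = 1, a_2 = floor((42 + 42)/1) = 84.
  m_3 = 1*84 - 42 = 42, d_3 = (1778 - 42^2)/1 = 14/1 = 14: (m_3, d_3) = (m_1, d_1) = (42, 14), so from here the quotients repeat a_1, a_2; the period length is 2.
So sqrt(1778) = [42; (6, 84)] with period length k = 2.
k is even, so the fundamental solution of x^2 - 1778y^2 = 1 is (p_{k-1}, q_{k-1}) = (p_1, q_1); compute convergents through index 1.
Convergents (p_i = a_i*p_{i-1} + p_{i-2}, q_i = a_i*q_{i-1} + q_{i-2} with p_{-2}=0, p_{-1}=1, q_{-2}=1, q_{-1}=0):
  i=0: a_0=42, p_0 = 42*1 + 0 = 42, q_0 = 42*0 + 1 = 1.
  i=1: a_1=6, p_1 = 6*42 + 1 = 253, q_1 = 6*1 + 0 = 6.
Check: 253^2 - 1778*6^2 = 64009 - 64008 = 1, so (x, y) = (253, 6) solves the equation, and by the theorem it is the least positive solution.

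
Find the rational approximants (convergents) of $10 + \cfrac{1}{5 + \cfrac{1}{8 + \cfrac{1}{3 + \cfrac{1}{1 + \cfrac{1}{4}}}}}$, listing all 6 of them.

Using the convergent recurrence p_i = a_i*p_{i-1} + p_{i-2}, q_i = a_i*q_{i-1} + q_{i-2} with p_{-2}=0, p_{-1}=1, q_{-2}=1, q_{-1}=0:
  i=0: a_0=10, p_0 = 10*1 + 0 = 10, q_0 = 10*0 + 1 = 1.
  i=1: a_1=5, p_1 = 5*10 + 1 = 51, q_1 = 5*1 + 0 = 5.
  i=2: a_2=8, p_2 = 8*51 + 10 = 418, q_2 = 8*5 + 1 = 41.
  i=3: a_3=3, p_3 = 3*418 + 51 = 1305, q_3 = 3*41 + 5 = 128.
  i=4: a_4=1, p_4 = 1*1305 + 418 = 1723, q_4 = 1*128 + 41 = 169.
  i=5: a_5=4, p_5 = 4*1723 + 1305 = 8197, q_5 = 4*169 + 128 = 804.

10/1, 51/5, 418/41, 1305/128, 1723/169, 8197/804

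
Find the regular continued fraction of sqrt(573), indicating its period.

Write x_i = (sqrt(573) + m_i)/d_i with (m_0, d_0) = (0, 1). a_0 = floor(sqrt(573)) = 23, since 23^2 = 529 <= 573 < 576 = 24^2.
Iterate m_{i+1} = d_i*a_i - m_i, d_{i+1} = (573 - m_{i+1}^2)/d_i, a_{i+1} = floor((a_0 + m_{i+1})/d_{i+1}):
  m_1 = 1*23 - 0 = 23, d_1 = (573 - 23^2)/1 = 44/1 = 44, a_1 = floor((23 + 23)/44) = 1.
  m_2 = 44*1 - 23 = 21, d_2 = (573 - 21^2)/44 = 132/44 = 3, a_2 = floor((23 + 21)/3) = 14.
  m_3 = 3*14 - 21 = 21, d_3 = (573 - 21^2)/3 = 132/3 = 44, a_3 = floor((23 + 21)/44) = 1.
  m_4 = 44*1 - 21 = 23, d_4 = (573 - 23^2)/44 = 44/44 = 1, a_4 = floor((23 + 23)/1) = 46.
  m_5 = 1*46 - 23 = 23, d_5 = (573 - 23^2)/1 = 44/1 = 44: (m_5, d_5) = (m_1, d_1) = (23, 44), so from here the quotients repeat a_1, ..., a_4; the period length is 4.
Hence the expansion of sqrt(573) is a_0 = 23 followed by the repeating block 1, 14, 1, 46 (period 4).

[23; (1, 14, 1, 46)]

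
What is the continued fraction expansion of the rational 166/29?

Run the Euclidean algorithm on 166 and 29; the successive quotients are the partial quotients a_0, a_1, ... (each step inverts the fractional part left over by the previous one):
  166 = 5*29 + 21, so a_0 = 5.
  29 = 1*21 + 8, so a_1 = 1.
  21 = 2*8 + 5, so a_2 = 2.
  8 = 1*5 + 3, so a_3 = 1.
  5 = 1*3 + 2, so a_4 = 1.
  3 = 1*2 + 1, so a_5 = 1.
  2 = 2*1 + 0, so a_6 = 2.
The remainder reaches 0 after 7 divisions, so the expansion has 7 partial quotients, read off in order.

[5; 1, 2, 1, 1, 1, 2]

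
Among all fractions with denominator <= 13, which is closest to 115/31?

Expand x = 115/31 as a continued fraction with the Euclidean algorithm:
  115 = 3*31 + 22, so a_0 = 3.
  31 = 1*22 + 9, so a_1 = 1.
  22 = 2*9 + 4, so a_2 = 2.
  9 = 2*4 + 1, so a_3 = 2.
  4 = 4*1 + 0, so a_4 = 4.
so x = [3; 1, 2, 2, 4].
Convergents (p_i = a_i*p_{i-1} + p_{i-2}, q_i = a_i*q_{i-1} + q_{i-2} with p_{-2}=0, p_{-1}=1, q_{-2}=1, q_{-1}=0), until the denominator exceeds 13:
  i=0: a_0=3, p_0 = 3*1 + 0 = 3, q_0 = 3*0 + 1 = 1.
  i=1: a_1=1, p_1 = 1*3 + 1 = 4, q_1 = 1*1 + 0 = 1.
  i=2: a_2=2, p_2 = 2*4 + 3 = 11, q_2 = 2*1 + 1 = 3.
  i=3: a_3=2, p_3 = 2*11 + 4 = 26, q_3 = 2*3 + 1 = 7.
  i=4: a_4=4, p_4 = 4*26 + 11 = 115, q_4 = 4*7 + 3 = 31.
q_4 = 31 > 13, so the last convergent with denominator <= 13 is p_3/q_3 = 26/7.
The closest fraction with denominator <= 13 is either p_3/q_3 or the intermediate fraction (k*p_3 + p_2)/(k*q_3 + q_2) with the largest k >= 1 whose denominator stays <= 13; these approach x as k grows, and every other convergent or intermediate fraction in range is farther away.
Largest k: floor((13 - q_2)/q_3) = floor((13 - 3)/7) = 1.
That gives (1*26 + 11)/(1*7 + 3) = 37/10.
Compare the errors: |x - 26/7| = |115*7 - 26*31|/(31*7) = 1/217, and |x - 37/10| = |115*10 - 37*31|/(31*10) = 3/310.
Cross-multiplying, 1*310 = 310 < 651 = 3*217, so 1/217 is smaller: the convergent 26/7 is closer to x than 37/10.

26/7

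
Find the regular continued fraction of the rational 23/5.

[4; 1, 1, 2]

Run the Euclidean algorithm on 23 and 5; the successive quotients are the partial quotients a_0, a_1, ... (each step inverts the fractional part left over by the previous one):
  23 = 4*5 + 3, so a_0 = 4.
  5 = 1*3 + 2, so a_1 = 1.
  3 = 1*2 + 1, so a_2 = 1.
  2 = 2*1 + 0, so a_3 = 2.
The remainder reaches 0 after 4 divisions, so the expansion has 4 partial quotients, read off in order.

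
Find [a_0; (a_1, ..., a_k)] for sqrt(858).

Write x_i = (sqrt(858) + m_i)/d_i with (m_0, d_0) = (0, 1). a_0 = floor(sqrt(858)) = 29, since 29^2 = 841 <= 858 < 900 = 30^2.
Iterate m_{i+1} = d_i*a_i - m_i, d_{i+1} = (858 - m_{i+1}^2)/d_i, a_{i+1} = floor((a_0 + m_{i+1})/d_{i+1}):
  m_1 = 1*29 - 0 = 29, d_1 = (858 - 29^2)/1 = 17/1 = 17, a_1 = floor((29 + 29)/17) = 3.
  m_2 = 17*3 - 29 = 22, d_2 = (858 - 22^2)/17 = 374/17 = 22, a_2 = floor((29 + 22)/22) = 2.
  m_3 = 22*2 - 22 = 22, d_3 = (858 - 22^2)/22 = 374/22 = 17, a_3 = floor((29 + 22)/17) = 3.
  m_4 = 17*3 - 22 = 29, d_4 = (858 - 29^2)/17 = 17/17 = 1, a_4 = floor((29 + 29)/1) = 58.
  m_5 = 1*58 - 29 = 29, d_5 = (858 - 29^2)/1 = 17/1 = 17: (m_5, d_5) = (m_1, d_1) = (29, 17), so from here the quotients repeat a_1, ..., a_4; the period length is 4.
Hence the expansion of sqrt(858) is a_0 = 29 followed by the repeating block 3, 2, 3, 58 (period 4).

[29; (3, 2, 3, 58)]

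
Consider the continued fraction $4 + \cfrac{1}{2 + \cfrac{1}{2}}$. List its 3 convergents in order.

Using the convergent recurrence p_i = a_i*p_{i-1} + p_{i-2}, q_i = a_i*q_{i-1} + q_{i-2} with p_{-2}=0, p_{-1}=1, q_{-2}=1, q_{-1}=0:
  i=0: a_0=4, p_0 = 4*1 + 0 = 4, q_0 = 4*0 + 1 = 1.
  i=1: a_1=2, p_1 = 2*4 + 1 = 9, q_1 = 2*1 + 0 = 2.
  i=2: a_2=2, p_2 = 2*9 + 4 = 22, q_2 = 2*2 + 1 = 5.

4/1, 9/2, 22/5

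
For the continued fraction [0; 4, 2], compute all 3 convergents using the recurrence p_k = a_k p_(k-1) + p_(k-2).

Using the convergent recurrence p_i = a_i*p_{i-1} + p_{i-2}, q_i = a_i*q_{i-1} + q_{i-2} with p_{-2}=0, p_{-1}=1, q_{-2}=1, q_{-1}=0:
  i=0: a_0=0, p_0 = 0*1 + 0 = 0, q_0 = 0*0 + 1 = 1.
  i=1: a_1=4, p_1 = 4*0 + 1 = 1, q_1 = 4*1 + 0 = 4.
  i=2: a_2=2, p_2 = 2*1 + 0 = 2, q_2 = 2*4 + 1 = 9.

0/1, 1/4, 2/9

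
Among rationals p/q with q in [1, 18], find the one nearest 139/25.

Expand x = 139/25 as a continued fraction with the Euclidean algorithm:
  139 = 5*25 + 14, so a_0 = 5.
  25 = 1*14 + 11, so a_1 = 1.
  14 = 1*11 + 3, so a_2 = 1.
  11 = 3*3 + 2, so a_3 = 3.
  3 = 1*2 + 1, so a_4 = 1.
  2 = 2*1 + 0, so a_5 = 2.
so x = [5; 1, 1, 3, 1, 2].
Convergents (p_i = a_i*p_{i-1} + p_{i-2}, q_i = a_i*q_{i-1} + q_{i-2} with p_{-2}=0, p_{-1}=1, q_{-2}=1, q_{-1}=0), until the denominator exceeds 18:
  i=0: a_0=5, p_0 = 5*1 + 0 = 5, q_0 = 5*0 + 1 = 1.
  i=1: a_1=1, p_1 = 1*5 + 1 = 6, q_1 = 1*1 + 0 = 1.
  i=2: a_2=1, p_2 = 1*6 + 5 = 11, q_2 = 1*1 + 1 = 2.
  i=3: a_3=3, p_3 = 3*11 + 6 = 39, q_3 = 3*2 + 1 = 7.
  i=4: a_4=1, p_4 = 1*39 + 11 = 50, q_4 = 1*7 + 2 = 9.
  i=5: a_5=2, p_5 = 2*50 + 39 = 139, q_5 = 2*9 + 7 = 25.
q_5 = 25 > 18, so the last convergent with denominator <= 18 is p_4/q_4 = 50/9.
The closest fraction with denominator <= 18 is either p_4/q_4 or the intermediate fraction (k*p_4 + p_3)/(k*q_4 + q_3) with the largest k >= 1 whose denominator stays <= 18; these approach x as k grows, and every other convergent or intermediate fraction in range is farther away.
Largest k: floor((18 - q_3)/q_4) = floor((18 - 7)/9) = 1.
That gives (1*50 + 39)/(1*9 + 7) = 89/16.
Compare the errors: |x - 50/9| = |139*9 - 50*25|/(25*9) = 1/225, and |x - 89/16| = |139*16 - 89*25|/(25*16) = 1/400.
Cross-multiplying, 1*225 = 225 < 400 = 1*400, so 1/400 is smaller: the intermediate fraction 89/16 is closer to x than 50/9.

89/16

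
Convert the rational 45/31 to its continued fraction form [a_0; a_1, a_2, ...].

Run the Euclidean algorithm on 45 and 31; the successive quotients are the partial quotients a_0, a_1, ... (each step inverts the fractional part left over by the previous one):
  45 = 1*31 + 14, so a_0 = 1.
  31 = 2*14 + 3, so a_1 = 2.
  14 = 4*3 + 2, so a_2 = 4.
  3 = 1*2 + 1, so a_3 = 1.
  2 = 2*1 + 0, so a_4 = 2.
The remainder reaches 0 after 5 divisions, so the expansion has 5 partial quotients, read off in order.

[1; 2, 4, 1, 2]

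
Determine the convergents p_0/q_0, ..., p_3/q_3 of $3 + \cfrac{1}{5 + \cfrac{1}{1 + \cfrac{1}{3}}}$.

3/1, 16/5, 19/6, 73/23

Using the convergent recurrence p_i = a_i*p_{i-1} + p_{i-2}, q_i = a_i*q_{i-1} + q_{i-2} with p_{-2}=0, p_{-1}=1, q_{-2}=1, q_{-1}=0:
  i=0: a_0=3, p_0 = 3*1 + 0 = 3, q_0 = 3*0 + 1 = 1.
  i=1: a_1=5, p_1 = 5*3 + 1 = 16, q_1 = 5*1 + 0 = 5.
  i=2: a_2=1, p_2 = 1*16 + 3 = 19, q_2 = 1*5 + 1 = 6.
  i=3: a_3=3, p_3 = 3*19 + 16 = 73, q_3 = 3*6 + 5 = 23.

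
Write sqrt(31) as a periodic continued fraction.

Write x_i = (sqrt(31) + m_i)/d_i with (m_0, d_0) = (0, 1). a_0 = floor(sqrt(31)) = 5, since 5^2 = 25 <= 31 < 36 = 6^2.
Iterate m_{i+1} = d_i*a_i - m_i, d_{i+1} = (31 - m_{i+1}^2)/d_i, a_{i+1} = floor((a_0 + m_{i+1})/d_{i+1}):
  m_1 = 1*5 - 0 = 5, d_1 = (31 - 5^2)/1 = 6/1 = 6, a_1 = floor((5 + 5)/6) = 1.
  m_2 = 6*1 - 5 = 1, d_2 = (31 - 1^2)/6 = 30/6 = 5, a_2 = floor((5 + 1)/5) = 1.
  m_3 = 5*1 - 1 = 4, d_3 = (31 - 4^2)/5 = 15/5 = 3, a_3 = floor((5 + 4)/3) = 3.
  m_4 = 3*3 - 4 = 5, d_4 = (31 - 5^2)/3 = 6/3 = 2, a_4 = floor((5 + 5)/2) = 5.
  m_5 = 2*5 - 5 = 5, d_5 = (31 - 5^2)/2 = 6/2 = 3, a_5 = floor((5 + 5)/3) = 3.
  m_6 = 3*3 - 5 = 4, d_6 = (31 - 4^2)/3 = 15/3 = 5, a_6 = floor((5 + 4)/5) = 1.
  m_7 = 5*1 - 4 = 1, d_7 = (31 - 1^2)/5 = 30/5 = 6, a_7 = floor((5 + 1)/6) = 1.
  m_8 = 6*1 - 1 = 5, d_8 = (31 - 5^2)/6 = 6/6 = 1, a_8 = floor((5 + 5)/1) = 10.
  m_9 = 1*10 - 5 = 5, d_9 = (31 - 5^2)/1 = 6/1 = 6: (m_9, d_9) = (m_1, d_1) = (5, 6), so from here the quotients repeat a_1, ..., a_8; the period length is 8.
Hence the expansion of sqrt(31) is a_0 = 5 followed by the repeating block 1, 1, 3, 5, 3, 1, 1, 10 (period 8).

[5; (1, 1, 3, 5, 3, 1, 1, 10)]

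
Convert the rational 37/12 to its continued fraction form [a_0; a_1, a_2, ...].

[3; 12]

Run the Euclidean algorithm on 37 and 12; the successive quotients are the partial quotients a_0, a_1, ... (each step inverts the fractional part left over by the previous one):
  37 = 3*12 + 1, so a_0 = 3.
  12 = 12*1 + 0, so a_1 = 12.
The remainder reaches 0 after 2 divisions, so the expansion has 2 partial quotients, read off in order.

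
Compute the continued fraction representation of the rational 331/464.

[0; 1, 2, 2, 21, 1, 2]

Run the Euclidean algorithm on 331 and 464; the successive quotients are the partial quotients a_0, a_1, ... (each step inverts the fractional part left over by the previous one):
  331 = 0*464 + 331, so a_0 = 0.
  464 = 1*331 + 133, so a_1 = 1.
  331 = 2*133 + 65, so a_2 = 2.
  133 = 2*65 + 3, so a_3 = 2.
  65 = 21*3 + 2, so a_4 = 21.
  3 = 1*2 + 1, so a_5 = 1.
  2 = 2*1 + 0, so a_6 = 2.
The remainder reaches 0 after 7 divisions, so the expansion has 7 partial quotients, read off in order.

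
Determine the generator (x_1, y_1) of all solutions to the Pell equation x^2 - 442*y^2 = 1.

(x, y) = (883, 42)

First expand sqrt(442) as a continued fraction. With x_i = (sqrt(442) + m_i)/d_i and (m_0, d_0) = (0, 1): a_0 = floor(sqrt(442)) = 21, since 21^2 = 441 <= 442 < 484 = 22^2.
Iterate m_{i+1} = d_i*a_i - m_i, d_{i+1} = (442 - m_{i+1}^2)/d_i, a_{i+1} = floor((a_0 + m_{i+1})/d_{i+1}):
  m_1 = 1*21 - 0 = 21, d_1 = (442 - 21^2)/1 = 1/1 = 1, a_1 = floor((21 + 21)/1) = 42.
  m_2 = 1*42 - 21 = 21, d_2 = (442 - 21^2)/1 = 1/1 = 1: (m_2, d_2) = (m_1, d_1) = (21, 1), so from here the quotient a_1 repeats; the period length is 1.
So sqrt(442) = [21; (42)] with period length k = 1.
k is odd, so (p_{k-1}, q_{k-1}) only solves x^2 - 442y^2 = -1 and the fundamental solution of x^2 - 442y^2 = 1 is (p_{2k-1}, q_{2k-1}) = (p_1, q_1); compute convergents through index 1, running through the period twice.
Convergents (p_i = a_i*p_{i-1} + p_{i-2}, q_i = a_i*q_{i-1} + q_{i-2} with p_{-2}=0, p_{-1}=1, q_{-2}=1, q_{-1}=0):
  i=0: a_0=21, p_0 = 21*1 + 0 = 21, q_0 = 21*0 + 1 = 1.
  i=1: a_1=42, p_1 = 42*21 + 1 = 883, q_1 = 42*1 + 0 = 42.
Indeed p_0^2 - 442*q_0^2 = 441 - 442 = -1, not +1.
Check: 883^2 - 442*42^2 = 779689 - 779688 = 1, so (x, y) = (883, 42) solves the equation, and by the theorem it is the least positive solution.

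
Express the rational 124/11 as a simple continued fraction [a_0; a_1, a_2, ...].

Run the Euclidean algorithm on 124 and 11; the successive quotients are the partial quotients a_0, a_1, ... (each step inverts the fractional part left over by the previous one):
  124 = 11*11 + 3, so a_0 = 11.
  11 = 3*3 + 2, so a_1 = 3.
  3 = 1*2 + 1, so a_2 = 1.
  2 = 2*1 + 0, so a_3 = 2.
The remainder reaches 0 after 4 divisions, so the expansion has 4 partial quotients, read off in order.

[11; 3, 1, 2]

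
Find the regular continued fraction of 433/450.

[0; 1, 25, 2, 8]

Run the Euclidean algorithm on 433 and 450; the successive quotients are the partial quotients a_0, a_1, ... (each step inverts the fractional part left over by the previous one):
  433 = 0*450 + 433, so a_0 = 0.
  450 = 1*433 + 17, so a_1 = 1.
  433 = 25*17 + 8, so a_2 = 25.
  17 = 2*8 + 1, so a_3 = 2.
  8 = 8*1 + 0, so a_4 = 8.
The remainder reaches 0 after 5 divisions, so the expansion has 5 partial quotients, read off in order.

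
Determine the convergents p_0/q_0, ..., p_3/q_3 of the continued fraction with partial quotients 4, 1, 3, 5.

Using the convergent recurrence p_i = a_i*p_{i-1} + p_{i-2}, q_i = a_i*q_{i-1} + q_{i-2} with p_{-2}=0, p_{-1}=1, q_{-2}=1, q_{-1}=0:
  i=0: a_0=4, p_0 = 4*1 + 0 = 4, q_0 = 4*0 + 1 = 1.
  i=1: a_1=1, p_1 = 1*4 + 1 = 5, q_1 = 1*1 + 0 = 1.
  i=2: a_2=3, p_2 = 3*5 + 4 = 19, q_2 = 3*1 + 1 = 4.
  i=3: a_3=5, p_3 = 5*19 + 5 = 100, q_3 = 5*4 + 1 = 21.

4/1, 5/1, 19/4, 100/21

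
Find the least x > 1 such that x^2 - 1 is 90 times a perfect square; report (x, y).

(x, y) = (19, 2)

First expand sqrt(90) as a continued fraction. With x_i = (sqrt(90) + m_i)/d_i and (m_0, d_0) = (0, 1): a_0 = floor(sqrt(90)) = 9, since 9^2 = 81 <= 90 < 100 = 10^2.
Iterate m_{i+1} = d_i*a_i - m_i, d_{i+1} = (90 - m_{i+1}^2)/d_i, a_{i+1} = floor((a_0 + m_{i+1})/d_{i+1}):
  m_1 = 1*9 - 0 = 9, d_1 = (90 - 9^2)/1 = 9/1 = 9, a_1 = floor((9 + 9)/9) = 2.
  m_2 = 9*2 - 9 = 9, d_2 = (90 - 9^2)/9 = 9/9 = 1, a_2 = floor((9 + 9)/1) = 18.
  m_3 = 1*18 - 9 = 9, d_3 = (90 - 9^2)/1 = 9/1 = 9: (m_3, d_3) = (m_1, d_1) = (9, 9), so from here the quotients repeat a_1, a_2; the period length is 2.
So sqrt(90) = [9; (2, 18)] with period length k = 2.
k is even, so the fundamental solution of x^2 - 90y^2 = 1 is (p_{k-1}, q_{k-1}) = (p_1, q_1); compute convergents through index 1.
Convergents (p_i = a_i*p_{i-1} + p_{i-2}, q_i = a_i*q_{i-1} + q_{i-2} with p_{-2}=0, p_{-1}=1, q_{-2}=1, q_{-1}=0):
  i=0: a_0=9, p_0 = 9*1 + 0 = 9, q_0 = 9*0 + 1 = 1.
  i=1: a_1=2, p_1 = 2*9 + 1 = 19, q_1 = 2*1 + 0 = 2.
Check: 19^2 - 90*2^2 = 361 - 360 = 1, so (x, y) = (19, 2) solves the equation, and by the theorem it is the least positive solution.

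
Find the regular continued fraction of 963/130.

[7; 2, 2, 4, 1, 4]

Run the Euclidean algorithm on 963 and 130; the successive quotients are the partial quotients a_0, a_1, ... (each step inverts the fractional part left over by the previous one):
  963 = 7*130 + 53, so a_0 = 7.
  130 = 2*53 + 24, so a_1 = 2.
  53 = 2*24 + 5, so a_2 = 2.
  24 = 4*5 + 4, so a_3 = 4.
  5 = 1*4 + 1, so a_4 = 1.
  4 = 4*1 + 0, so a_5 = 4.
The remainder reaches 0 after 6 divisions, so the expansion has 6 partial quotients, read off in order.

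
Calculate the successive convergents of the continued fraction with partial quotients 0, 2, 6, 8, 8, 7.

0/1, 1/2, 6/13, 49/106, 398/861, 2835/6133

Using the convergent recurrence p_i = a_i*p_{i-1} + p_{i-2}, q_i = a_i*q_{i-1} + q_{i-2} with p_{-2}=0, p_{-1}=1, q_{-2}=1, q_{-1}=0:
  i=0: a_0=0, p_0 = 0*1 + 0 = 0, q_0 = 0*0 + 1 = 1.
  i=1: a_1=2, p_1 = 2*0 + 1 = 1, q_1 = 2*1 + 0 = 2.
  i=2: a_2=6, p_2 = 6*1 + 0 = 6, q_2 = 6*2 + 1 = 13.
  i=3: a_3=8, p_3 = 8*6 + 1 = 49, q_3 = 8*13 + 2 = 106.
  i=4: a_4=8, p_4 = 8*49 + 6 = 398, q_4 = 8*106 + 13 = 861.
  i=5: a_5=7, p_5 = 7*398 + 49 = 2835, q_5 = 7*861 + 106 = 6133.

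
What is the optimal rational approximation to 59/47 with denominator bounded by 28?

Expand x = 59/47 as a continued fraction with the Euclidean algorithm:
  59 = 1*47 + 12, so a_0 = 1.
  47 = 3*12 + 11, so a_1 = 3.
  12 = 1*11 + 1, so a_2 = 1.
  11 = 11*1 + 0, so a_3 = 11.
so x = [1; 3, 1, 11].
Convergents (p_i = a_i*p_{i-1} + p_{i-2}, q_i = a_i*q_{i-1} + q_{i-2} with p_{-2}=0, p_{-1}=1, q_{-2}=1, q_{-1}=0), until the denominator exceeds 28:
  i=0: a_0=1, p_0 = 1*1 + 0 = 1, q_0 = 1*0 + 1 = 1.
  i=1: a_1=3, p_1 = 3*1 + 1 = 4, q_1 = 3*1 + 0 = 3.
  i=2: a_2=1, p_2 = 1*4 + 1 = 5, q_2 = 1*3 + 1 = 4.
  i=3: a_3=11, p_3 = 11*5 + 4 = 59, q_3 = 11*4 + 3 = 47.
q_3 = 47 > 28, so the last convergent with denominator <= 28 is p_2/q_2 = 5/4.
The closest fraction with denominator <= 28 is either p_2/q_2 or the intermediate fraction (k*p_2 + p_1)/(k*q_2 + q_1) with the largest k >= 1 whose denominator stays <= 28; these approach x as k grows, and every other convergent or intermediate fraction in range is farther away.
Largest k: floor((28 - q_1)/q_2) = floor((28 - 3)/4) = 6.
That gives (6*5 + 4)/(6*4 + 3) = 34/27.
Compare the errors: |x - 5/4| = |59*4 - 5*47|/(47*4) = 1/188, and |x - 34/27| = |59*27 - 34*47|/(47*27) = 5/1269.
Cross-multiplying, 5*188 = 940 < 1269 = 1*1269, so 5/1269 is smaller: the intermediate fraction 34/27 is closer to x than 5/4.

34/27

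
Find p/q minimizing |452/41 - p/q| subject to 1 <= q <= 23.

Expand x = 452/41 as a continued fraction with the Euclidean algorithm:
  452 = 11*41 + 1, so a_0 = 11.
  41 = 41*1 + 0, so a_1 = 41.
so x = [11; 41].
Convergents (p_i = a_i*p_{i-1} + p_{i-2}, q_i = a_i*q_{i-1} + q_{i-2} with p_{-2}=0, p_{-1}=1, q_{-2}=1, q_{-1}=0), until the denominator exceeds 23:
  i=0: a_0=11, p_0 = 11*1 + 0 = 11, q_0 = 11*0 + 1 = 1.
  i=1: a_1=41, p_1 = 41*11 + 1 = 452, q_1 = 41*1 + 0 = 41.
q_1 = 41 > 23, so the last convergent with denominator <= 23 is p_0/q_0 = 11/1.
The closest fraction with denominator <= 23 is either p_0/q_0 or the intermediate fraction (k*p_0 + p_{-1})/(k*q_0 + q_{-1}) with the largest k >= 1 whose denominator stays <= 23; these approach x as k grows, and every other convergent or intermediate fraction in range is farther away.
Largest k: floor((23 - q_{-1})/q_0) = floor((23 - 0)/1) = 23 (using the seeds p_{-1} = 1, q_{-1} = 0).
That gives (23*11 + 1)/(23*1 + 0) = 254/23.
Compare the errors: |x - 11/1| = |452*1 - 11*41|/(41*1) = 1/41, and |x - 254/23| = |452*23 - 254*41|/(41*23) = 18/943.
Cross-multiplying, 18*41 = 738 < 943 = 1*943, so 18/943 is smaller: the intermediate fraction 254/23 is closer to x than 11/1.

254/23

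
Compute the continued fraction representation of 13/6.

Run the Euclidean algorithm on 13 and 6; the successive quotients are the partial quotients a_0, a_1, ... (each step inverts the fractional part left over by the previous one):
  13 = 2*6 + 1, so a_0 = 2.
  6 = 6*1 + 0, so a_1 = 6.
The remainder reaches 0 after 2 divisions, so the expansion has 2 partial quotients, read off in order.

[2; 6]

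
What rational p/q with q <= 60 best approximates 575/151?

99/26

Expand x = 575/151 as a continued fraction with the Euclidean algorithm:
  575 = 3*151 + 122, so a_0 = 3.
  151 = 1*122 + 29, so a_1 = 1.
  122 = 4*29 + 6, so a_2 = 4.
  29 = 4*6 + 5, so a_3 = 4.
  6 = 1*5 + 1, so a_4 = 1.
  5 = 5*1 + 0, so a_5 = 5.
so x = [3; 1, 4, 4, 1, 5].
Convergents (p_i = a_i*p_{i-1} + p_{i-2}, q_i = a_i*q_{i-1} + q_{i-2} with p_{-2}=0, p_{-1}=1, q_{-2}=1, q_{-1}=0), until the denominator exceeds 60:
  i=0: a_0=3, p_0 = 3*1 + 0 = 3, q_0 = 3*0 + 1 = 1.
  i=1: a_1=1, p_1 = 1*3 + 1 = 4, q_1 = 1*1 + 0 = 1.
  i=2: a_2=4, p_2 = 4*4 + 3 = 19, q_2 = 4*1 + 1 = 5.
  i=3: a_3=4, p_3 = 4*19 + 4 = 80, q_3 = 4*5 + 1 = 21.
  i=4: a_4=1, p_4 = 1*80 + 19 = 99, q_4 = 1*21 + 5 = 26.
  i=5: a_5=5, p_5 = 5*99 + 80 = 575, q_5 = 5*26 + 21 = 151.
q_5 = 151 > 60, so the last convergent with denominator <= 60 is p_4/q_4 = 99/26.
The closest fraction with denominator <= 60 is either p_4/q_4 or the intermediate fraction (k*p_4 + p_3)/(k*q_4 + q_3) with the largest k >= 1 whose denominator stays <= 60; these approach x as k grows, and every other convergent or intermediate fraction in range is farther away.
Largest k: floor((60 - q_3)/q_4) = floor((60 - 21)/26) = 1.
That gives (1*99 + 80)/(1*26 + 21) = 179/47.
Compare the errors: |x - 99/26| = |575*26 - 99*151|/(151*26) = 1/3926, and |x - 179/47| = |575*47 - 179*151|/(151*47) = 4/7097.
Cross-multiplying, 1*7097 = 7097 < 15704 = 4*3926, so 1/3926 is smaller: the convergent 99/26 is closer to x than 179/47.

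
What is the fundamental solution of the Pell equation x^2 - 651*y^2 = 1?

(x, y) = (1735, 68)

First expand sqrt(651) as a continued fraction. With x_i = (sqrt(651) + m_i)/d_i and (m_0, d_0) = (0, 1): a_0 = floor(sqrt(651)) = 25, since 25^2 = 625 <= 651 < 676 = 26^2.
Iterate m_{i+1} = d_i*a_i - m_i, d_{i+1} = (651 - m_{i+1}^2)/d_i, a_{i+1} = floor((a_0 + m_{i+1})/d_{i+1}):
  m_1 = 1*25 - 0 = 25, d_1 = (651 - 25^2)/1 = 26/1 = 26, a_1 = floor((25 + 25)/26) = 1.
  m_2 = 26*1 - 25 = 1, d_2 = (651 - 1^2)/26 = 650/26 = 25, a_2 = floor((25 + 1)/25) = 1.
  m_3 = 25*1 - 1 = 24, d_3 = (651 - 24^2)/25 = 75/25 = 3, a_3 = floor((25 + 24)/3) = 16.
  m_4 = 3*16 - 24 = 24, d_4 = (651 - 24^2)/3 = 75/3 = 25, a_4 = floor((25 + 24)/25) = 1.
  m_5 = 25*1 - 24 = 1, d_5 = (651 - 1^2)/25 = 650/25 = 26, a_5 = floor((25 + 1)/26) = 1.
  m_6 = 26*1 - 1 = 25, d_6 = (651 - 25^2)/26 = 26/26 = 1, a_6 = floor((25 + 25)/1) = 50.
  m_7 = 1*50 - 25 = 25, d_7 = (651 - 25^2)/1 = 26/1 = 26: (m_7, d_7) = (m_1, d_1) = (25, 26), so from here the quotients repeat a_1, ..., a_6; the period length is 6.
So sqrt(651) = [25; (1, 1, 16, 1, 1, 50)] with period length k = 6.
k is even, so the fundamental solution of x^2 - 651y^2 = 1 is (p_{k-1}, q_{k-1}) = (p_5, q_5); compute convergents through index 5.
Convergents (p_i = a_i*p_{i-1} + p_{i-2}, q_i = a_i*q_{i-1} + q_{i-2} with p_{-2}=0, p_{-1}=1, q_{-2}=1, q_{-1}=0):
  i=0: a_0=25, p_0 = 25*1 + 0 = 25, q_0 = 25*0 + 1 = 1.
  i=1: a_1=1, p_1 = 1*25 + 1 = 26, q_1 = 1*1 + 0 = 1.
  i=2: a_2=1, p_2 = 1*26 + 25 = 51, q_2 = 1*1 + 1 = 2.
  i=3: a_3=16, p_3 = 16*51 + 26 = 842, q_3 = 16*2 + 1 = 33.
  i=4: a_4=1, p_4 = 1*842 + 51 = 893, q_4 = 1*33 + 2 = 35.
  i=5: a_5=1, p_5 = 1*893 + 842 = 1735, q_5 = 1*35 + 33 = 68.
Check: 1735^2 - 651*68^2 = 3010225 - 3010224 = 1, so (x, y) = (1735, 68) solves the equation, and by the theorem it is the least positive solution.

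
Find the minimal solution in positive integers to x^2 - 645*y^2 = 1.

(x, y) = (1024001, 40320)

First expand sqrt(645) as a continued fraction. With x_i = (sqrt(645) + m_i)/d_i and (m_0, d_0) = (0, 1): a_0 = floor(sqrt(645)) = 25, since 25^2 = 625 <= 645 < 676 = 26^2.
Iterate m_{i+1} = d_i*a_i - m_i, d_{i+1} = (645 - m_{i+1}^2)/d_i, a_{i+1} = floor((a_0 + m_{i+1})/d_{i+1}):
  m_1 = 1*25 - 0 = 25, d_1 = (645 - 25^2)/1 = 20/1 = 20, a_1 = floor((25 + 25)/20) = 2.
  m_2 = 20*2 - 25 = 15, d_2 = (645 - 15^2)/20 = 420/20 = 21, a_2 = floor((25 + 15)/21) = 1.
  m_3 = 21*1 - 15 = 6, d_3 = (645 - 6^2)/21 = 609/21 = 29, a_3 = floor((25 + 6)/29) = 1.
  m_4 = 29*1 - 6 = 23, d_4 = (645 - 23^2)/29 = 116/29 = 4, a_4 = floor((25 + 23)/4) = 12.
  m_5 = 4*12 - 23 = 25, d_5 = (645 - 25^2)/4 = 20/4 = 5, a_5 = floor((25 + 25)/5) = 10.
  m_6 = 5*10 - 25 = 25, d_6 = (645 - 25^2)/5 = 20/5 = 4, a_6 = floor((25 + 25)/4) = 12.
  m_7 = 4*12 - 25 = 23, d_7 = (645 - 23^2)/4 = 116/4 = 29, a_7 = floor((25 + 23)/29) = 1.
  m_8 = 29*1 - 23 = 6, d_8 = (645 - 6^2)/29 = 609/29 = 21, a_8 = floor((25 + 6)/21) = 1.
  m_9 = 21*1 - 6 = 15, d_9 = (645 - 15^2)/21 = 420/21 = 20, a_9 = floor((25 + 15)/20) = 2.
  m_10 = 20*2 - 15 = 25, d_10 = (645 - 25^2)/20 = 20/20 = 1, a_10 = floor((25 + 25)/1) = 50.
  m_11 = 1*50 - 25 = 25, d_11 = (645 - 25^2)/1 = 20/1 = 20: (m_11, d_11) = (m_1, d_1) = (25, 20), so from here the quotients repeat a_1, ..., a_10; the period length is 10.
So sqrt(645) = [25; (2, 1, 1, 12, 10, 12, 1, 1, 2, 50)] with period length k = 10.
k is even, so the fundamental solution of x^2 - 645y^2 = 1 is (p_{k-1}, q_{k-1}) = (p_9, q_9); compute convergents through index 9.
Convergents (p_i = a_i*p_{i-1} + p_{i-2}, q_i = a_i*q_{i-1} + q_{i-2} with p_{-2}=0, p_{-1}=1, q_{-2}=1, q_{-1}=0):
  i=0: a_0=25, p_0 = 25*1 + 0 = 25, q_0 = 25*0 + 1 = 1.
  i=1: a_1=2, p_1 = 2*25 + 1 = 51, q_1 = 2*1 + 0 = 2.
  i=2: a_2=1, p_2 = 1*51 + 25 = 76, q_2 = 1*2 + 1 = 3.
  i=3: a_3=1, p_3 = 1*76 + 51 = 127, q_3 = 1*3 + 2 = 5.
  i=4: a_4=12, p_4 = 12*127 + 76 = 1600, q_4 = 12*5 + 3 = 63.
  i=5: a_5=10, p_5 = 10*1600 + 127 = 16127, q_5 = 10*63 + 5 = 635.
  i=6: a_6=12, p_6 = 12*16127 + 1600 = 195124, q_6 = 12*635 + 63 = 7683.
  i=7: a_7=1, p_7 = 1*195124 + 16127 = 211251, q_7 = 1*7683 + 635 = 8318.
  i=8: a_8=1, p_8 = 1*211251 + 195124 = 406375, q_8 = 1*8318 + 7683 = 16001.
  i=9: a_9=2, p_9 = 2*406375 + 211251 = 1024001, q_9 = 2*16001 + 8318 = 40320.
Check: 1024001^2 - 645*40320^2 = 1048578048001 - 1048578048000 = 1, so (x, y) = (1024001, 40320) solves the equation, and by the theorem it is the least positive solution.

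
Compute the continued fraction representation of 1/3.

[0; 3]

Run the Euclidean algorithm on 1 and 3; the successive quotients are the partial quotients a_0, a_1, ... (each step inverts the fractional part left over by the previous one):
  1 = 0*3 + 1, so a_0 = 0.
  3 = 3*1 + 0, so a_1 = 3.
The remainder reaches 0 after 2 divisions, so the expansion has 2 partial quotients, read off in order.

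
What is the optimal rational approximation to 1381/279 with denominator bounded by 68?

99/20

Expand x = 1381/279 as a continued fraction with the Euclidean algorithm:
  1381 = 4*279 + 265, so a_0 = 4.
  279 = 1*265 + 14, so a_1 = 1.
  265 = 18*14 + 13, so a_2 = 18.
  14 = 1*13 + 1, so a_3 = 1.
  13 = 13*1 + 0, so a_4 = 13.
so x = [4; 1, 18, 1, 13].
Convergents (p_i = a_i*p_{i-1} + p_{i-2}, q_i = a_i*q_{i-1} + q_{i-2} with p_{-2}=0, p_{-1}=1, q_{-2}=1, q_{-1}=0), until the denominator exceeds 68:
  i=0: a_0=4, p_0 = 4*1 + 0 = 4, q_0 = 4*0 + 1 = 1.
  i=1: a_1=1, p_1 = 1*4 + 1 = 5, q_1 = 1*1 + 0 = 1.
  i=2: a_2=18, p_2 = 18*5 + 4 = 94, q_2 = 18*1 + 1 = 19.
  i=3: a_3=1, p_3 = 1*94 + 5 = 99, q_3 = 1*19 + 1 = 20.
  i=4: a_4=13, p_4 = 13*99 + 94 = 1381, q_4 = 13*20 + 19 = 279.
q_4 = 279 > 68, so the last convergent with denominator <= 68 is p_3/q_3 = 99/20.
The closest fraction with denominator <= 68 is either p_3/q_3 or the intermediate fraction (k*p_3 + p_2)/(k*q_3 + q_2) with the largest k >= 1 whose denominator stays <= 68; these approach x as k grows, and every other convergent or intermediate fraction in range is farther away.
Largest k: floor((68 - q_2)/q_3) = floor((68 - 19)/20) = 2.
That gives (2*99 + 94)/(2*20 + 19) = 292/59.
Compare the errors: |x - 99/20| = |1381*20 - 99*279|/(279*20) = 1/5580, and |x - 292/59| = |1381*59 - 292*279|/(279*59) = 11/16461.
Cross-multiplying, 1*16461 = 16461 < 61380 = 11*5580, so 1/5580 is smaller: the convergent 99/20 is closer to x than 292/59.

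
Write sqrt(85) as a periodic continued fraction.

Write x_i = (sqrt(85) + m_i)/d_i with (m_0, d_0) = (0, 1). a_0 = floor(sqrt(85)) = 9, since 9^2 = 81 <= 85 < 100 = 10^2.
Iterate m_{i+1} = d_i*a_i - m_i, d_{i+1} = (85 - m_{i+1}^2)/d_i, a_{i+1} = floor((a_0 + m_{i+1})/d_{i+1}):
  m_1 = 1*9 - 0 = 9, d_1 = (85 - 9^2)/1 = 4/1 = 4, a_1 = floor((9 + 9)/4) = 4.
  m_2 = 4*4 - 9 = 7, d_2 = (85 - 7^2)/4 = 36/4 = 9, a_2 = floor((9 + 7)/9) = 1.
  m_3 = 9*1 - 7 = 2, d_3 = (85 - 2^2)/9 = 81/9 = 9, a_3 = floor((9 + 2)/9) = 1.
  m_4 = 9*1 - 2 = 7, d_4 = (85 - 7^2)/9 = 36/9 = 4, a_4 = floor((9 + 7)/4) = 4.
  m_5 = 4*4 - 7 = 9, d_5 = (85 - 9^2)/4 = 4/4 = 1, a_5 = floor((9 + 9)/1) = 18.
  m_6 = 1*18 - 9 = 9, d_6 = (85 - 9^2)/1 = 4/1 = 4: (m_6, d_6) = (m_1, d_1) = (9, 4), so from here the quotients repeat a_1, ..., a_5; the period length is 5.
Hence the expansion of sqrt(85) is a_0 = 9 followed by the repeating block 4, 1, 1, 4, 18 (period 5).

[9; (4, 1, 1, 4, 18)]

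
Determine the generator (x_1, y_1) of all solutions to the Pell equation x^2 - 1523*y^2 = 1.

First expand sqrt(1523) as a continued fraction. With x_i = (sqrt(1523) + m_i)/d_i and (m_0, d_0) = (0, 1): a_0 = floor(sqrt(1523)) = 39, since 39^2 = 1521 <= 1523 < 1600 = 40^2.
Iterate m_{i+1} = d_i*a_i - m_i, d_{i+1} = (1523 - m_{i+1}^2)/d_i, a_{i+1} = floor((a_0 + m_{i+1})/d_{i+1}):
  m_1 = 1*39 - 0 = 39, d_1 = (1523 - 39^2)/1 = 2/1 = 2, a_1 = floor((39 + 39)/2) = 39.
  m_2 = 2*39 - 39 = 39, d_2 = (1523 - 39^2)/2 = 2/2 = 1, a_2 = floor((39 + 39)/1) = 78.
  m_3 = 1*78 - 39 = 39, d_3 = (1523 - 39^2)/1 = 2/1 = 2: (m_3, d_3) = (m_1, d_1) = (39, 2), so from here the quotients repeat a_1, a_2; the period length is 2.
So sqrt(1523) = [39; (39, 78)] with period length k = 2.
k is even, so the fundamental solution of x^2 - 1523y^2 = 1 is (p_{k-1}, q_{k-1}) = (p_1, q_1); compute convergents through index 1.
Convergents (p_i = a_i*p_{i-1} + p_{i-2}, q_i = a_i*q_{i-1} + q_{i-2} with p_{-2}=0, p_{-1}=1, q_{-2}=1, q_{-1}=0):
  i=0: a_0=39, p_0 = 39*1 + 0 = 39, q_0 = 39*0 + 1 = 1.
  i=1: a_1=39, p_1 = 39*39 + 1 = 1522, q_1 = 39*1 + 0 = 39.
Check: 1522^2 - 1523*39^2 = 2316484 - 2316483 = 1, so (x, y) = (1522, 39) solves the equation, and by the theorem it is the least positive solution.

(x, y) = (1522, 39)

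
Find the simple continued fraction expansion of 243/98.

[2; 2, 11, 1, 3]

Run the Euclidean algorithm on 243 and 98; the successive quotients are the partial quotients a_0, a_1, ... (each step inverts the fractional part left over by the previous one):
  243 = 2*98 + 47, so a_0 = 2.
  98 = 2*47 + 4, so a_1 = 2.
  47 = 11*4 + 3, so a_2 = 11.
  4 = 1*3 + 1, so a_3 = 1.
  3 = 3*1 + 0, so a_4 = 3.
The remainder reaches 0 after 5 divisions, so the expansion has 5 partial quotients, read off in order.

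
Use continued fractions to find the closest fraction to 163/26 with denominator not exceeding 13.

69/11

Expand x = 163/26 as a continued fraction with the Euclidean algorithm:
  163 = 6*26 + 7, so a_0 = 6.
  26 = 3*7 + 5, so a_1 = 3.
  7 = 1*5 + 2, so a_2 = 1.
  5 = 2*2 + 1, so a_3 = 2.
  2 = 2*1 + 0, so a_4 = 2.
so x = [6; 3, 1, 2, 2].
Convergents (p_i = a_i*p_{i-1} + p_{i-2}, q_i = a_i*q_{i-1} + q_{i-2} with p_{-2}=0, p_{-1}=1, q_{-2}=1, q_{-1}=0), until the denominator exceeds 13:
  i=0: a_0=6, p_0 = 6*1 + 0 = 6, q_0 = 6*0 + 1 = 1.
  i=1: a_1=3, p_1 = 3*6 + 1 = 19, q_1 = 3*1 + 0 = 3.
  i=2: a_2=1, p_2 = 1*19 + 6 = 25, q_2 = 1*3 + 1 = 4.
  i=3: a_3=2, p_3 = 2*25 + 19 = 69, q_3 = 2*4 + 3 = 11.
  i=4: a_4=2, p_4 = 2*69 + 25 = 163, q_4 = 2*11 + 4 = 26.
q_4 = 26 > 13, so the last convergent with denominator <= 13 is p_3/q_3 = 69/11.
The closest fraction with denominator <= 13 is either p_3/q_3 or the intermediate fraction (k*p_3 + p_2)/(k*q_3 + q_2) with the largest k >= 1 whose denominator stays <= 13; these approach x as k grows, and every other convergent or intermediate fraction in range is farther away.
Largest k: floor((13 - q_2)/q_3) = floor((13 - 4)/11) = 0.
Since k = 0, no intermediate fraction beyond p_3/q_3 has denominator <= 13, so the convergent 69/11 is the closest (its error is |163*11 - 69*26|/(26*11) = 1/286).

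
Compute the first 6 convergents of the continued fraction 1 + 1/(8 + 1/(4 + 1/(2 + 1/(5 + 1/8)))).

1/1, 9/8, 37/33, 83/74, 452/403, 3699/3298

Using the convergent recurrence p_i = a_i*p_{i-1} + p_{i-2}, q_i = a_i*q_{i-1} + q_{i-2} with p_{-2}=0, p_{-1}=1, q_{-2}=1, q_{-1}=0:
  i=0: a_0=1, p_0 = 1*1 + 0 = 1, q_0 = 1*0 + 1 = 1.
  i=1: a_1=8, p_1 = 8*1 + 1 = 9, q_1 = 8*1 + 0 = 8.
  i=2: a_2=4, p_2 = 4*9 + 1 = 37, q_2 = 4*8 + 1 = 33.
  i=3: a_3=2, p_3 = 2*37 + 9 = 83, q_3 = 2*33 + 8 = 74.
  i=4: a_4=5, p_4 = 5*83 + 37 = 452, q_4 = 5*74 + 33 = 403.
  i=5: a_5=8, p_5 = 8*452 + 83 = 3699, q_5 = 8*403 + 74 = 3298.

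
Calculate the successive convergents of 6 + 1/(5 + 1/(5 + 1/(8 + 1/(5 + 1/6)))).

Using the convergent recurrence p_i = a_i*p_{i-1} + p_{i-2}, q_i = a_i*q_{i-1} + q_{i-2} with p_{-2}=0, p_{-1}=1, q_{-2}=1, q_{-1}=0:
  i=0: a_0=6, p_0 = 6*1 + 0 = 6, q_0 = 6*0 + 1 = 1.
  i=1: a_1=5, p_1 = 5*6 + 1 = 31, q_1 = 5*1 + 0 = 5.
  i=2: a_2=5, p_2 = 5*31 + 6 = 161, q_2 = 5*5 + 1 = 26.
  i=3: a_3=8, p_3 = 8*161 + 31 = 1319, q_3 = 8*26 + 5 = 213.
  i=4: a_4=5, p_4 = 5*1319 + 161 = 6756, q_4 = 5*213 + 26 = 1091.
  i=5: a_5=6, p_5 = 6*6756 + 1319 = 41855, q_5 = 6*1091 + 213 = 6759.

6/1, 31/5, 161/26, 1319/213, 6756/1091, 41855/6759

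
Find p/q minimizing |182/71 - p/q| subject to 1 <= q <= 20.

Expand x = 182/71 as a continued fraction with the Euclidean algorithm:
  182 = 2*71 + 40, so a_0 = 2.
  71 = 1*40 + 31, so a_1 = 1.
  40 = 1*31 + 9, so a_2 = 1.
  31 = 3*9 + 4, so a_3 = 3.
  9 = 2*4 + 1, so a_4 = 2.
  4 = 4*1 + 0, so a_5 = 4.
so x = [2; 1, 1, 3, 2, 4].
Convergents (p_i = a_i*p_{i-1} + p_{i-2}, q_i = a_i*q_{i-1} + q_{i-2} with p_{-2}=0, p_{-1}=1, q_{-2}=1, q_{-1}=0), until the denominator exceeds 20:
  i=0: a_0=2, p_0 = 2*1 + 0 = 2, q_0 = 2*0 + 1 = 1.
  i=1: a_1=1, p_1 = 1*2 + 1 = 3, q_1 = 1*1 + 0 = 1.
  i=2: a_2=1, p_2 = 1*3 + 2 = 5, q_2 = 1*1 + 1 = 2.
  i=3: a_3=3, p_3 = 3*5 + 3 = 18, q_3 = 3*2 + 1 = 7.
  i=4: a_4=2, p_4 = 2*18 + 5 = 41, q_4 = 2*7 + 2 = 16.
  i=5: a_5=4, p_5 = 4*41 + 18 = 182, q_5 = 4*16 + 7 = 71.
q_5 = 71 > 20, so the last convergent with denominator <= 20 is p_4/q_4 = 41/16.
The closest fraction with denominator <= 20 is either p_4/q_4 or the intermediate fraction (k*p_4 + p_3)/(k*q_4 + q_3) with the largest k >= 1 whose denominator stays <= 20; these approach x as k grows, and every other convergent or intermediate fraction in range is farther away.
Largest k: floor((20 - q_3)/q_4) = floor((20 - 7)/16) = 0.
Since k = 0, no intermediate fraction beyond p_4/q_4 has denominator <= 20, so the convergent 41/16 is the closest (its error is |182*16 - 41*71|/(71*16) = 1/1136).

41/16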